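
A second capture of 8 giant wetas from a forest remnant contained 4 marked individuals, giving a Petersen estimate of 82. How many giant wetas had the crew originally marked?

M = 41

From N = M·C/R: M = N·R / C = 82·4 / 8 = 328 / 8 = 41.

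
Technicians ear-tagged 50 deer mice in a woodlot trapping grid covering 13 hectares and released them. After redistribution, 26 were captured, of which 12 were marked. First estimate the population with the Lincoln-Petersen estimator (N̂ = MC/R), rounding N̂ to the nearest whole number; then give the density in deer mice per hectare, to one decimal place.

N̂ = 50·26/12 = 1300/12 ≈ 108.3 → 108
Density = N̂ / area = 108 / 13 ≈ 8.31 → 8.3 per hectare

density ≈ 8.3 deer mice per hectare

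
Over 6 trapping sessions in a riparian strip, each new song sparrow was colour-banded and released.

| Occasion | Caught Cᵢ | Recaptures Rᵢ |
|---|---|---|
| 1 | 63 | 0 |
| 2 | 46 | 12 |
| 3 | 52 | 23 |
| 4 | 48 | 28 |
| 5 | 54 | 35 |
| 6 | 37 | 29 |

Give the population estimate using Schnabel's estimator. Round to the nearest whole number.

N ≈ 220

Marked at large before each occasion: Mᵢ = Σⱼ<ᵢ (Cⱼ − Rⱼ) → M1=0, M2=63, M3=97, M4=126, M5=146, M6=165
Σ MᵢCᵢ = 0·63 + 63·46 + 97·52 + 126·48 + 146·54 + 165·37 = 0 + 2898 + 5044 + 6048 + 7884 + 6105 = 27979
Σ Rᵢ = 0 + 12 + 23 + 28 + 35 + 29 = 127
N̂ = 27979 / 127 ≈ 220.3 → 220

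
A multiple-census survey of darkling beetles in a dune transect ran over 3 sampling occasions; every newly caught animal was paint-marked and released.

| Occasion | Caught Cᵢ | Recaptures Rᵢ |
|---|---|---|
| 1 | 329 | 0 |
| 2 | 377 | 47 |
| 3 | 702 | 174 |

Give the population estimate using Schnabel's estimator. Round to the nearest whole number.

N ≈ 2655

Marked at large before each occasion: Mᵢ = Σⱼ<ᵢ (Cⱼ − Rⱼ) → M1=0, M2=329, M3=659
Σ MᵢCᵢ = 0·329 + 329·377 + 659·702 = 0 + 124033 + 462618 = 586651
Σ Rᵢ = 0 + 47 + 174 = 221
N̂ = 586651 / 221 ≈ 2654.5 → 2655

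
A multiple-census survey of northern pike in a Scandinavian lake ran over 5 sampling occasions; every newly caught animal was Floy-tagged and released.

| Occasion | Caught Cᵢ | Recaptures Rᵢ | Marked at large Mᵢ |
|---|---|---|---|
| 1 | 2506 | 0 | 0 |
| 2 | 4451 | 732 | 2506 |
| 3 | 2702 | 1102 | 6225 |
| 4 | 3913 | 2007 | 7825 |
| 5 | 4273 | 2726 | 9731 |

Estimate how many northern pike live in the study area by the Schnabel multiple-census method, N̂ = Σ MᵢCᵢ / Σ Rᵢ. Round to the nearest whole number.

N ≈ 15,254

Σ MᵢCᵢ = 0·2506 + 2506·4451 + 6225·2702 + 7825·3913 + 9731·4273 = 0 + 11154206 + 16819950 + 30619225 + 41580563 = 100173944
Σ Rᵢ = 0 + 732 + 1102 + 2007 + 2726 = 6567
N̂ = 100173944 / 6567 ≈ 15254.1 → 15254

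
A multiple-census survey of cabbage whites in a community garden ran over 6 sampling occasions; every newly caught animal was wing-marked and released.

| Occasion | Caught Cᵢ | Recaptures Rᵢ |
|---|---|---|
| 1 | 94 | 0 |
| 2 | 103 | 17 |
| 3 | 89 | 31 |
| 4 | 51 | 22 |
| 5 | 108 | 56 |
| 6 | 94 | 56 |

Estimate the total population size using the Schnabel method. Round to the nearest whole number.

Marked at large before each occasion: Mᵢ = Σⱼ<ᵢ (Cⱼ − Rⱼ) → M1=0, M2=94, M3=180, M4=238, M5=267, M6=319
Σ MᵢCᵢ = 0·94 + 94·103 + 180·89 + 238·51 + 267·108 + 319·94 = 0 + 9682 + 16020 + 12138 + 28836 + 29986 = 96662
Σ Rᵢ = 0 + 17 + 31 + 22 + 56 + 56 = 182
N̂ = 96662 / 182 ≈ 531.1 → 531

N ≈ 531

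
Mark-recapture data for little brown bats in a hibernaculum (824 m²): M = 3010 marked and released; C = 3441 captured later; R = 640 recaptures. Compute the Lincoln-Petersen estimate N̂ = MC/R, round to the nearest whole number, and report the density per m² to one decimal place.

N̂ = 3010·3441/640 = 10357410/640 ≈ 16183.45 → 16183
Density = N̂ / area = 16183 / 824 ≈ 19.64 → 19.6 per m²

density ≈ 19.6 little brown bats per m²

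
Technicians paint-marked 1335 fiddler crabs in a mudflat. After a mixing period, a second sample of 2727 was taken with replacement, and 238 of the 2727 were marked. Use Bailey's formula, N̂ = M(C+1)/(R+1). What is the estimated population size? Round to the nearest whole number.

N ≈ 15,238

N̂ = 1335·(2727+1)/(238+1) = 1335·2728/239 = 3641880/239 ≈ 15238.0 → 15238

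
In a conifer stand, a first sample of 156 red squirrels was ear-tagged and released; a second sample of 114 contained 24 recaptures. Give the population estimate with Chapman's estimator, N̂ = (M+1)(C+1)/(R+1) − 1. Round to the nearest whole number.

N̂ = (156+1)(114+1)/(24+1) − 1 = 157·115/25 − 1
= 18055/25 − 1 ≈ 722.2 − 1 ≈ 721.2 → 721

N ≈ 721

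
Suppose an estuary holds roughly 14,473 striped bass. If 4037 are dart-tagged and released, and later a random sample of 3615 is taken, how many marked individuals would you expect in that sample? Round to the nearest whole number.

expected recaptures ≈ 1008

The marked fraction of the population is 4037/14473, so in a sample of 3615 expect C·(M/N) marked.
E[R] = 4037 × 3615 / 14473 = 14593755 / 14473 ≈ 1008.3 → 1008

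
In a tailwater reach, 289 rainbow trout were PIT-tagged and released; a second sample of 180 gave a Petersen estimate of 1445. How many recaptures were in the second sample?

From N = M·C/R: R = M·C / N = 289·180 / 1445 = 52020 / 1445 = 36.

R = 36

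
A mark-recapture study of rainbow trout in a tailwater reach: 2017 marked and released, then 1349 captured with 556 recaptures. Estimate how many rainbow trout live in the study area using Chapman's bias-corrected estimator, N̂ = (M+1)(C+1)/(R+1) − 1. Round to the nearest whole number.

N ≈ 4890

N̂ = (2017+1)(1349+1)/(556+1) − 1 = 2018·1350/557 − 1
= 2724300/557 − 1 ≈ 4891.0 − 1 ≈ 4890.0 → 4890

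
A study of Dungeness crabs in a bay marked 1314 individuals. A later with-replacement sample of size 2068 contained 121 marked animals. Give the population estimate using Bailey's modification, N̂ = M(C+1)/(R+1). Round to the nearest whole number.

N̂ = 1314·(2068+1)/(121+1) = 1314·2069/122 = 2718666/122 ≈ 22284.1 → 22284

N ≈ 22,284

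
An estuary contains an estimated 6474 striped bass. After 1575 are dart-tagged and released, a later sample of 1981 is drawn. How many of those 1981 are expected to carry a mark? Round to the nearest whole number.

expected recaptures ≈ 482

Expected recaptures E[R] = M·C / N.
E[R] = 1575 × 1981 / 6474 = 3120075 / 6474 ≈ 481.9 → 482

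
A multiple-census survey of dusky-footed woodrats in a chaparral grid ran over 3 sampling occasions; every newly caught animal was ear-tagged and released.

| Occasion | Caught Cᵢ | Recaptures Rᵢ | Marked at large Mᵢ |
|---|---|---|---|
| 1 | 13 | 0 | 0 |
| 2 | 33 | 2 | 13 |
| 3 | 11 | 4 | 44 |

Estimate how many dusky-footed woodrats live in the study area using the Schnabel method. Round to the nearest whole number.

Σ MᵢCᵢ = 0·13 + 13·33 + 44·11 = 0 + 429 + 484 = 913
Σ Rᵢ = 0 + 2 + 4 = 6
N̂ = 913 / 6 ≈ 152.2 → 152

N ≈ 152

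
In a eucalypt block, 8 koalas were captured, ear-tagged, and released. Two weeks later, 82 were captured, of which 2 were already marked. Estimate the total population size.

N = (8 × 82) / 2 = 656 / 2 = 328

N = 328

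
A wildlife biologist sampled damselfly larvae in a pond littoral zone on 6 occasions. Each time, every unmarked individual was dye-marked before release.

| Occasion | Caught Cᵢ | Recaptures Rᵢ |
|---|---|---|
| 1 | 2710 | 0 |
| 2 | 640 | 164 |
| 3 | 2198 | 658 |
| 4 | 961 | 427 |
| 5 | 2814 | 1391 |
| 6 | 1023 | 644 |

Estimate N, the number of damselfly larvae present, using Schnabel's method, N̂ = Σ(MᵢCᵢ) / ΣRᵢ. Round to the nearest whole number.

N ≈ 10,633

Marked at large before each occasion: Mᵢ = Σⱼ<ᵢ (Cⱼ − Rⱼ) → M1=0, M2=2710, M3=3186, M4=4726, M5=5260, M6=6683
Σ MᵢCᵢ = 0·2710 + 2710·640 + 3186·2198 + 4726·961 + 5260·2814 + 6683·1023 = 0 + 1734400 + 7002828 + 4541686 + 14801640 + 6836709 = 34917263
Σ Rᵢ = 0 + 164 + 658 + 427 + 1391 + 644 = 3284
N̂ = 34917263 / 3284 ≈ 10632.5 → 10633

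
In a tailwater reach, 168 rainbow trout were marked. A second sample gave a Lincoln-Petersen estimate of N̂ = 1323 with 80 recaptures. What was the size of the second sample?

From N = M·C/R: C = N·R / M = 1323·80 / 168 = 105840 / 168 = 630.

C = 630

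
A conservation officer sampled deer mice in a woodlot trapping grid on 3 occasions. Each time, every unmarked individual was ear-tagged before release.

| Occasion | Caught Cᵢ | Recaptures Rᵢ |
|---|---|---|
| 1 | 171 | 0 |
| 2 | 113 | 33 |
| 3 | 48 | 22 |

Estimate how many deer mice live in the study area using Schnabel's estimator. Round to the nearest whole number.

Marked at large before each occasion: Mᵢ = Σⱼ<ᵢ (Cⱼ − Rⱼ) → M1=0, M2=171, M3=251
Σ MᵢCᵢ = 0·171 + 171·113 + 251·48 = 0 + 19323 + 12048 = 31371
Σ Rᵢ = 0 + 33 + 22 = 55
N̂ = 31371 / 55 ≈ 570.4 → 570

N ≈ 570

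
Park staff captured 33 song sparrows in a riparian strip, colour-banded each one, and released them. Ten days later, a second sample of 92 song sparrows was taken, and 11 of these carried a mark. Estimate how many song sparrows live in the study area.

If marked individuals mix randomly, R/C ≈ M/N, giving N ≈ M·C/R.
N = (33 × 92) / 11 = 3036 / 11 = 276

N = 276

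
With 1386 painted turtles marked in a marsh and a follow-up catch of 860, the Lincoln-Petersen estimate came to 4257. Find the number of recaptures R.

R = 280

From N = M·C/R: R = M·C / N = 1386·860 / 4257 = 1191960 / 4257 = 280.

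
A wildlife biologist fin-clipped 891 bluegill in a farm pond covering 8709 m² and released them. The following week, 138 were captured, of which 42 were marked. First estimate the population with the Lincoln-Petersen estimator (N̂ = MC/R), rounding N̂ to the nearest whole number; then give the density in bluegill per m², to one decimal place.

N̂ = 891·138/42 = 122958/42 ≈ 2927.6 → 2928
Density = N̂ / area = 2928 / 8709 ≈ 0.34 → 0.3 per m²

density ≈ 0.3 bluegill per m²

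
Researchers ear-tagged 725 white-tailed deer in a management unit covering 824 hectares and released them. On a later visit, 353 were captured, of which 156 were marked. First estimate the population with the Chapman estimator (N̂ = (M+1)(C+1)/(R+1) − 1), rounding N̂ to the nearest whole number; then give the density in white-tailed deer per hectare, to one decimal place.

N̂ = 726·354/157 − 1 = 257004/157 − 1 ≈ 1636.0 → 1636
Density = N̂ / area = 1636 / 824 ≈ 1.99 → 2.0 per hectare

density ≈ 2.0 white-tailed deer per hectare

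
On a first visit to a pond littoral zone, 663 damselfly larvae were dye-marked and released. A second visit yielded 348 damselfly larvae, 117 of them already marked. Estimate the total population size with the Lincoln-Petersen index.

N = 1972

N = (663 × 348) / 117 = 230724 / 117 = 1972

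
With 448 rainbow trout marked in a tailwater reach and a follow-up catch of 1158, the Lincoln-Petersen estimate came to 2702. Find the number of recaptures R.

From N = M·C/R: R = M·C / N = 448·1158 / 2702 = 518784 / 2702 = 192.

R = 192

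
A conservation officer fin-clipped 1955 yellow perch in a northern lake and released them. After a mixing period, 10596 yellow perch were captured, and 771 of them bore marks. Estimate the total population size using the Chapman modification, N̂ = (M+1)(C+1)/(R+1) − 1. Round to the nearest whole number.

N̂ = (1955+1)(10596+1)/(771+1) − 1 = 1956·10597/772 − 1
= 20727732/772 − 1 ≈ 26849.4 − 1 ≈ 26848.4 → 26848

N ≈ 26,848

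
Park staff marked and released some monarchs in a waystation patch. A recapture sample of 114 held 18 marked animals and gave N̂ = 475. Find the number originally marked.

From N = M·C/R: M = N·R / C = 475·18 / 114 = 8550 / 114 = 75.

M = 75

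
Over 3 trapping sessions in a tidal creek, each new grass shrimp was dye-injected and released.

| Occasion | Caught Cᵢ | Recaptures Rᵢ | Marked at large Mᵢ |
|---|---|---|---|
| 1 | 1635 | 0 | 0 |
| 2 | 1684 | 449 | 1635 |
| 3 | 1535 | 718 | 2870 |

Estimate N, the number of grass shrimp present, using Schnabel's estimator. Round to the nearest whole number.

N ≈ 6134

Σ MᵢCᵢ = 0·1635 + 1635·1684 + 2870·1535 = 0 + 2753340 + 4405450 = 7158790
Σ Rᵢ = 0 + 449 + 718 = 1167
N̂ = 7158790 / 1167 ≈ 6134.4 → 6134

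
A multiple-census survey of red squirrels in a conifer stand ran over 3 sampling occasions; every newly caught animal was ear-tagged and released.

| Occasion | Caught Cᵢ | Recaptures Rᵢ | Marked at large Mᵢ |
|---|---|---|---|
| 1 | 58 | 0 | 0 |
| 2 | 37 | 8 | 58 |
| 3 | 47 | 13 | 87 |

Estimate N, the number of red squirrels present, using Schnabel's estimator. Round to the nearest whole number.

Σ MᵢCᵢ = 0·58 + 58·37 + 87·47 = 0 + 2146 + 4089 = 6235
Σ Rᵢ = 0 + 8 + 13 = 21
N̂ = 6235 / 21 ≈ 296.9 → 297

N ≈ 297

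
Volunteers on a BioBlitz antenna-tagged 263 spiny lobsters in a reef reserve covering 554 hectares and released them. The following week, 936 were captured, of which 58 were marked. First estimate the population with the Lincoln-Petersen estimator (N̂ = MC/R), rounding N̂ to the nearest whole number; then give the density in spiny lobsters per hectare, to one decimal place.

density ≈ 7.7 spiny lobsters per hectare

N̂ = 263·936/58 = 246168/58 ≈ 4244.3 → 4244
Density = N̂ / area = 4244 / 554 ≈ 7.66 → 7.7 per hectare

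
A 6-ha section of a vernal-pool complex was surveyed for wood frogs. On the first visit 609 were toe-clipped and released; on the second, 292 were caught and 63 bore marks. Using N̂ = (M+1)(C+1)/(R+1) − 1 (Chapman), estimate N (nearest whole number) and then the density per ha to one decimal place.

N̂ = 610·293/64 − 1 = 178730/64 − 1 ≈ 2791.7 → 2792
Density = N̂ / area = 2792 / 6 ≈ 465.33 → 465.3 per ha

density ≈ 465.3 wood frogs per ha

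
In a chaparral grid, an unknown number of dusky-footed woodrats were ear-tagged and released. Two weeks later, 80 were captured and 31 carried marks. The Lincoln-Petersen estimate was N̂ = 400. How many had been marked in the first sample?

From N = M·C/R: M = N·R / C = 400·31 / 80 = 12400 / 80 = 155.

M = 155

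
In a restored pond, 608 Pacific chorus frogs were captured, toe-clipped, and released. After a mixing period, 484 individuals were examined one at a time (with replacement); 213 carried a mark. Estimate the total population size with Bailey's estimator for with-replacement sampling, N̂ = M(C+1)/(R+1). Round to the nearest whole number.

N̂ = 608·(484+1)/(213+1) = 608·485/214 = 294880/214 ≈ 1377.9 → 1378

N ≈ 1378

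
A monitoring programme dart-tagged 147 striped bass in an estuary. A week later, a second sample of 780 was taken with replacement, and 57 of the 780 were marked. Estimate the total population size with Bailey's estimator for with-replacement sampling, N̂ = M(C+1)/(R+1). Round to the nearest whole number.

N̂ = 147·(780+1)/(57+1) = 147·781/58 = 114807/58 ≈ 1979.4 → 1979

N ≈ 1979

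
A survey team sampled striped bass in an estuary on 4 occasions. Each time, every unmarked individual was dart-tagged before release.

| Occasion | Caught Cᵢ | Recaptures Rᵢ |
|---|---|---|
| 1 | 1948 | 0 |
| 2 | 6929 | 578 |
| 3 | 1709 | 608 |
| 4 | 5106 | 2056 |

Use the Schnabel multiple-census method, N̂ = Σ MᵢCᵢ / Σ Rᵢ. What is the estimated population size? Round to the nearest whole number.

Marked at large before each occasion: Mᵢ = Σⱼ<ᵢ (Cⱼ − Rⱼ) → M1=0, M2=1948, M3=8299, M4=9400
Σ MᵢCᵢ = 0·1948 + 1948·6929 + 8299·1709 + 9400·5106 = 0 + 13497692 + 14182991 + 47996400 = 75677083
Σ Rᵢ = 0 + 578 + 608 + 2056 = 3242
N̂ = 75677083 / 3242 ≈ 23342.7 → 23343

N ≈ 23,343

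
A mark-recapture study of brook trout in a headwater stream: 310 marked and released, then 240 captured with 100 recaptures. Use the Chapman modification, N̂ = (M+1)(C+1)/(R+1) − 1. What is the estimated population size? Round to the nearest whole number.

N̂ = (310+1)(240+1)/(100+1) − 1 = 311·241/101 − 1
= 74951/101 − 1 ≈ 742.1 − 1 ≈ 741.1 → 741

N ≈ 741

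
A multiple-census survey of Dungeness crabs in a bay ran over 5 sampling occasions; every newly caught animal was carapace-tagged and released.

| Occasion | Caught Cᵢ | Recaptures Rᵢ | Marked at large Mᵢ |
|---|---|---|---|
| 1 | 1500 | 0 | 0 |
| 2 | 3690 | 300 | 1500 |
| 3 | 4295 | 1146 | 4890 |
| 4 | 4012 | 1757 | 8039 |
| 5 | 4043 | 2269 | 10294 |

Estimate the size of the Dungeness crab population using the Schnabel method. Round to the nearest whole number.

N ≈ 18,350

Σ MᵢCᵢ = 0·1500 + 1500·3690 + 4890·4295 + 8039·4012 + 10294·4043 = 0 + 5535000 + 21002550 + 32252468 + 41618642 = 100408660
Σ Rᵢ = 0 + 300 + 1146 + 1757 + 2269 = 5472
N̂ = 100408660 / 5472 ≈ 18349.5 → 18350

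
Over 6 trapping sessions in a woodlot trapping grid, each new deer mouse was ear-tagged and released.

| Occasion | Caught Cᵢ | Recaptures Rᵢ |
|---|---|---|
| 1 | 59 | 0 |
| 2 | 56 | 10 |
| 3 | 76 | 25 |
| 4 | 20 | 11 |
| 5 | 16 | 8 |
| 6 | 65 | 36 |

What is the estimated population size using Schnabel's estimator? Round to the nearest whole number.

Marked at large before each occasion: Mᵢ = Σⱼ<ᵢ (Cⱼ − Rⱼ) → M1=0, M2=59, M3=105, M4=156, M5=165, M6=173
Σ MᵢCᵢ = 0·59 + 59·56 + 105·76 + 156·20 + 165·16 + 173·65 = 0 + 3304 + 7980 + 3120 + 2640 + 11245 = 28289
Σ Rᵢ = 0 + 10 + 25 + 11 + 8 + 36 = 90
N̂ = 28289 / 90 ≈ 314.3 → 314

N ≈ 314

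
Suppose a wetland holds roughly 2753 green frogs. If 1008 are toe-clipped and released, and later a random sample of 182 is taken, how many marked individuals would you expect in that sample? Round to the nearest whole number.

Expected recaptures E[R] = M·C / N.
E[R] = 1008 × 182 / 2753 = 183456 / 2753 ≈ 66.6 → 67

expected recaptures ≈ 67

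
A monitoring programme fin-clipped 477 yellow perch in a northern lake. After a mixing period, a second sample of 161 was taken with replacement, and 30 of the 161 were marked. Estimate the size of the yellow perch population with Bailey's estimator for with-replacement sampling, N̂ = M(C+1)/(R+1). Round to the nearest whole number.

N̂ = 477·(161+1)/(30+1) = 477·162/31 = 77274/31 ≈ 2492.7 → 2493

N ≈ 2493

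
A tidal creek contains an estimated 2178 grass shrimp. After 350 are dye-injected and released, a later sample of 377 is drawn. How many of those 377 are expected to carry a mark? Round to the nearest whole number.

The marked fraction of the population is 350/2178, so in a sample of 377 expect C·(M/N) marked.
E[R] = 350 × 377 / 2178 = 131950 / 2178 ≈ 60.6 → 61

expected recaptures ≈ 61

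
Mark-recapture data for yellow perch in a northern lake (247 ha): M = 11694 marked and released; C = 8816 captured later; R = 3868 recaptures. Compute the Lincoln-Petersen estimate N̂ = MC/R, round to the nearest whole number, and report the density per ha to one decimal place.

N̂ = 11694·8816/3868 = 103094304/3868 ≈ 26653.1 → 26653
Density = N̂ / area = 26653 / 247 ≈ 107.91 → 107.9 per ha

density ≈ 107.9 yellow perch per ha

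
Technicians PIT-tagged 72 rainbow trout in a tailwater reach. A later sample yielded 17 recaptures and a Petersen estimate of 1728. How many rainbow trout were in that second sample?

From N = M·C/R: C = N·R / M = 1728·17 / 72 = 29376 / 72 = 408.

C = 408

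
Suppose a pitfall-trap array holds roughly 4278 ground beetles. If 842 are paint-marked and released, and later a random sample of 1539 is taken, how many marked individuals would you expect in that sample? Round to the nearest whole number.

expected recaptures ≈ 303

Expected recaptures E[R] = M·C / N.
E[R] = 842 × 1539 / 4278 = 1295838 / 4278 ≈ 302.9 → 303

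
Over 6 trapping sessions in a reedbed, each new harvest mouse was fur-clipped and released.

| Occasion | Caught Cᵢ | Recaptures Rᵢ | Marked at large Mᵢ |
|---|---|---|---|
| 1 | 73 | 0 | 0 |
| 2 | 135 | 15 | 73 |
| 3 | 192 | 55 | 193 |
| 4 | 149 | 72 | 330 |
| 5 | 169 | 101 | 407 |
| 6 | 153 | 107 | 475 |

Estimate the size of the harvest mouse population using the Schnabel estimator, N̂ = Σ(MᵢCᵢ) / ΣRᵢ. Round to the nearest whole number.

Σ MᵢCᵢ = 0·73 + 73·135 + 193·192 + 330·149 + 407·169 + 475·153 = 0 + 9855 + 37056 + 49170 + 68783 + 72675 = 237539
Σ Rᵢ = 0 + 15 + 55 + 72 + 101 + 107 = 350
N̂ = 237539 / 350 ≈ 678.7 → 679

N ≈ 679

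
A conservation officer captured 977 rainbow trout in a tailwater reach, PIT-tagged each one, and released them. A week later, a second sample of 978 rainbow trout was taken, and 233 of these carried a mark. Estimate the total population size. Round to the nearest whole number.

N ≈ 4101

If marked individuals mix randomly, R/C ≈ M/N, giving N ≈ M·C/R.
N = (977 × 978) / 233 = 955506 / 233 ≈ 4100.9 → 4101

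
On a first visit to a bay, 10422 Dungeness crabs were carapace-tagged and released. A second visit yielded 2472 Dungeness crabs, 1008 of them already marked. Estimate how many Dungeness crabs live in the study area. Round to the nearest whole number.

N ≈ 25,559

The marked fraction in the recapture sample should equal the marked fraction in the population: 1008/2472 = 10422/N.
N = (10422 × 2472) / 1008 = 25763184 / 1008 ≈ 25558.7 → 25559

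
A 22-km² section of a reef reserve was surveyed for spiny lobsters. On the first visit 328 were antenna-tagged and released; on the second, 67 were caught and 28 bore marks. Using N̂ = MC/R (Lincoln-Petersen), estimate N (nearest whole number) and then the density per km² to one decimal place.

density ≈ 35.7 spiny lobsters per km²

N̂ = 328·67/28 = 21976/28 ≈ 784.9 → 785
Density = N̂ / area = 785 / 22 ≈ 35.68 → 35.7 per km²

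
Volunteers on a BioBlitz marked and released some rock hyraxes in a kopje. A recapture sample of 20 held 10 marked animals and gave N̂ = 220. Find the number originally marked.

M = 110

From N = M·C/R: M = N·R / C = 220·10 / 20 = 2200 / 20 = 110.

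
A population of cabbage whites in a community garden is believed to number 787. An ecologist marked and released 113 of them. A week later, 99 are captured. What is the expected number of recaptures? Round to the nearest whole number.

expected recaptures ≈ 14

Expected recaptures E[R] = M·C / N.
E[R] = 113 × 99 / 787 = 11187 / 787 ≈ 14.2 → 14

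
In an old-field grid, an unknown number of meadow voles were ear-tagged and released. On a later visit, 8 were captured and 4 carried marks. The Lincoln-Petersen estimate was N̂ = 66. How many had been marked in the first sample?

M = 33

From N = M·C/R: M = N·R / C = 66·4 / 8 = 264 / 8 = 33.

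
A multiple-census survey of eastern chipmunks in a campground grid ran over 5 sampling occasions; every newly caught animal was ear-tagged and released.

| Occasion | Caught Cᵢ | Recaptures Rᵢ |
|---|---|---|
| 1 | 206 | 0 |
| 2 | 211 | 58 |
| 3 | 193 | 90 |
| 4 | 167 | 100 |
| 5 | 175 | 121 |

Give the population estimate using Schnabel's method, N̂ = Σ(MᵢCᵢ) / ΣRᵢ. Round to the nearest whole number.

Marked at large before each occasion: Mᵢ = Σⱼ<ᵢ (Cⱼ − Rⱼ) → M1=0, M2=206, M3=359, M4=462, M5=529
Σ MᵢCᵢ = 0·206 + 206·211 + 359·193 + 462·167 + 529·175 = 0 + 43466 + 69287 + 77154 + 92575 = 282482
Σ Rᵢ = 0 + 58 + 90 + 100 + 121 = 369
N̂ = 282482 / 369 ≈ 765.5 → 766

N ≈ 766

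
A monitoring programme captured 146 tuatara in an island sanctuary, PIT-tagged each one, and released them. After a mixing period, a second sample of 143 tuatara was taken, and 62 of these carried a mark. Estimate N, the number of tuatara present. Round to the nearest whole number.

N ≈ 337

N = (146 × 143) / 62 = 20878 / 62 ≈ 336.7 → 337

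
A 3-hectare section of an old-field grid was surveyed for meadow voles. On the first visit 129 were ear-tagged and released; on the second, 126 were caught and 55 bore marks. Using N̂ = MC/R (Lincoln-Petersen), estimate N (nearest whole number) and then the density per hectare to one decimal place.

density ≈ 98.7 meadow voles per hectare

N̂ = 129·126/55 = 16254/55 ≈ 295.5 → 296
Density = N̂ / area = 296 / 3 ≈ 98.67 → 98.7 per hectare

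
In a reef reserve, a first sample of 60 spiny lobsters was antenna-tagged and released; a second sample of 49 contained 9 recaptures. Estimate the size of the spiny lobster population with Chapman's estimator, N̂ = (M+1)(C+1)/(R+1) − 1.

N = 304

N̂ = (60+1)(49+1)/(9+1) − 1 = 61·50/10 − 1
= 3050/10 − 1 = 305 − 1 = 304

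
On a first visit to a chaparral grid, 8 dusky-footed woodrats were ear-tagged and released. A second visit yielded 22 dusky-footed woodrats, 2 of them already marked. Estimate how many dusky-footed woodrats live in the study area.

If marked individuals mix randomly, R/C ≈ M/N, giving N ≈ M·C/R.
N = (8 × 22) / 2 = 176 / 2 = 88

N = 88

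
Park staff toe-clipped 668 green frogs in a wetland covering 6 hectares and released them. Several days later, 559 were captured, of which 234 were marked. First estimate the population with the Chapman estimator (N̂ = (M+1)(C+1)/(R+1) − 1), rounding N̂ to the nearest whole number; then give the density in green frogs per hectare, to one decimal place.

density ≈ 265.5 green frogs per hectare

N̂ = 669·560/235 − 1 = 374640/235 − 1 ≈ 1593.2 → 1593
Density = N̂ / area = 1593 / 6 ≈ 265.50 → 265.5 per hectare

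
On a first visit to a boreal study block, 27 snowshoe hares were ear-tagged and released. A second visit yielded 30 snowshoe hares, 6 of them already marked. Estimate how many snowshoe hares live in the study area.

N = (27 × 30) / 6 = 810 / 6 = 135

N = 135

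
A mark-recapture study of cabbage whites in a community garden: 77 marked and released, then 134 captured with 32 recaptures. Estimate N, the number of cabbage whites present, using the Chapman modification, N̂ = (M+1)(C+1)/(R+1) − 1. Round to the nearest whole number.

N ≈ 318

N̂ = (77+1)(134+1)/(32+1) − 1 = 78·135/33 − 1
= 10530/33 − 1 ≈ 319.1 − 1 ≈ 318.1 → 318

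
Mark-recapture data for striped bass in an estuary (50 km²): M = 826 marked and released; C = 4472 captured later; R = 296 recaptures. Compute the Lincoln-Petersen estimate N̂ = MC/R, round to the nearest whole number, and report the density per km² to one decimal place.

density ≈ 249.6 striped bass per km²

N̂ = 826·4472/296 = 3693872/296 ≈ 12479.3 → 12479
Density = N̂ / area = 12479 / 50 ≈ 249.58 → 249.6 per km²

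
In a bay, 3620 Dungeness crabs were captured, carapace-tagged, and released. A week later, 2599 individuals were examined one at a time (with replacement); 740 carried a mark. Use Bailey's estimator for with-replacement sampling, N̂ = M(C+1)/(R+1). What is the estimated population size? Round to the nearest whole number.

N ≈ 12,702

N̂ = 3620·(2599+1)/(740+1) = 3620·2600/741 = 9412000/741 ≈ 12701.8 → 12702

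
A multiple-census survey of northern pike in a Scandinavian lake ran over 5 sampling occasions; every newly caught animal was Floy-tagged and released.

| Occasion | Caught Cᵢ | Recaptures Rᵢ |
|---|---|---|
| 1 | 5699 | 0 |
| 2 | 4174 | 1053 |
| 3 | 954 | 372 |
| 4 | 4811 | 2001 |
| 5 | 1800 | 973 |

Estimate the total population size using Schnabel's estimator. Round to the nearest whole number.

Marked at large before each occasion: Mᵢ = Σⱼ<ᵢ (Cⱼ − Rⱼ) → M1=0, M2=5699, M3=8820, M4=9402, M5=12212
Σ MᵢCᵢ = 0·5699 + 5699·4174 + 8820·954 + 9402·4811 + 12212·1800 = 0 + 23787626 + 8414280 + 45233022 + 21981600 = 99416528
Σ Rᵢ = 0 + 1053 + 372 + 2001 + 973 = 4399
N̂ = 99416528 / 4399 ≈ 22599.8 → 22600

N ≈ 22,600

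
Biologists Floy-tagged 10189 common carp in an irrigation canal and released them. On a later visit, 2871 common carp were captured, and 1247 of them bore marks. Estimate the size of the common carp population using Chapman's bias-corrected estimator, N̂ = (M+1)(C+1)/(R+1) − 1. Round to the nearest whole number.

N ≈ 23,449

N̂ = (10189+1)(2871+1)/(1247+1) − 1 = 10190·2872/1248 − 1
= 29265680/1248 − 1 ≈ 23450.1 − 1 ≈ 23449.1 → 23449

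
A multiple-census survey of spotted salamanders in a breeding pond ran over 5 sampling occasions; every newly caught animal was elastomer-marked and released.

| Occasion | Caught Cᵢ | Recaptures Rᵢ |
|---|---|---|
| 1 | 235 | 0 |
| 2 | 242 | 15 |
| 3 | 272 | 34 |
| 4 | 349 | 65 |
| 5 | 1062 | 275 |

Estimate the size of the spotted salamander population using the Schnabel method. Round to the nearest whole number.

Marked at large before each occasion: Mᵢ = Σⱼ<ᵢ (Cⱼ − Rⱼ) → M1=0, M2=235, M3=462, M4=700, M5=984
Σ MᵢCᵢ = 0·235 + 235·242 + 462·272 + 700·349 + 984·1062 = 0 + 56870 + 125664 + 244300 + 1045008 = 1471842
Σ Rᵢ = 0 + 15 + 34 + 65 + 275 = 389
N̂ = 1471842 / 389 ≈ 3783.7 → 3784

N ≈ 3784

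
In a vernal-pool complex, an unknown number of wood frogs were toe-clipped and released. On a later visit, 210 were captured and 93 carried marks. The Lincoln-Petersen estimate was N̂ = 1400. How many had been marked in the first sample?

M = 620

From N = M·C/R: M = N·R / C = 1400·93 / 210 = 130200 / 210 = 620.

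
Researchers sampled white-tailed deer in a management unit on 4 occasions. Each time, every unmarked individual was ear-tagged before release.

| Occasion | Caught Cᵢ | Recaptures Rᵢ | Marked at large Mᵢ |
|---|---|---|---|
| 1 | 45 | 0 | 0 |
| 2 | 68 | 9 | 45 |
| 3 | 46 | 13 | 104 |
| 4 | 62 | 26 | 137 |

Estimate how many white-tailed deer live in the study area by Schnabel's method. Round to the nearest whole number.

Σ MᵢCᵢ = 0·45 + 45·68 + 104·46 + 137·62 = 0 + 3060 + 4784 + 8494 = 16338
Σ Rᵢ = 0 + 9 + 13 + 26 = 48
N̂ = 16338 / 48 ≈ 340.4 → 340

N ≈ 340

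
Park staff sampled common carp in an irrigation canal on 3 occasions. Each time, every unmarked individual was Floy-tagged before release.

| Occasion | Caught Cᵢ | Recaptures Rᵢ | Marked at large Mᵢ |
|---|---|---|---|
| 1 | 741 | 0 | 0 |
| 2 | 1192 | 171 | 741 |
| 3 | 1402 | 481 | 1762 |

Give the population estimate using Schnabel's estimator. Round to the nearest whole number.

Σ MᵢCᵢ = 0·741 + 741·1192 + 1762·1402 = 0 + 883272 + 2470324 = 3353596
Σ Rᵢ = 0 + 171 + 481 = 652
N̂ = 3353596 / 652 ≈ 5143.6 → 5144

N ≈ 5144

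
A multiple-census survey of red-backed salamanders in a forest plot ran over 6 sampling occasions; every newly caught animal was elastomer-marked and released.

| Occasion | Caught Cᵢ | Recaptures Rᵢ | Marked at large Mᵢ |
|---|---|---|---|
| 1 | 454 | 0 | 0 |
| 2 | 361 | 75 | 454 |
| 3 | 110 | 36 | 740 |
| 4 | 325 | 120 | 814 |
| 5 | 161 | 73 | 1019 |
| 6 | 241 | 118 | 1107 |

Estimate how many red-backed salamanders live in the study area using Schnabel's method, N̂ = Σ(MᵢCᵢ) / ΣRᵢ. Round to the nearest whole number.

Σ MᵢCᵢ = 0·454 + 454·361 + 740·110 + 814·325 + 1019·161 + 1107·241 = 0 + 163894 + 81400 + 264550 + 164059 + 266787 = 940690
Σ Rᵢ = 0 + 75 + 36 + 120 + 73 + 118 = 422
N̂ = 940690 / 422 ≈ 2229.1 → 2229

N ≈ 2229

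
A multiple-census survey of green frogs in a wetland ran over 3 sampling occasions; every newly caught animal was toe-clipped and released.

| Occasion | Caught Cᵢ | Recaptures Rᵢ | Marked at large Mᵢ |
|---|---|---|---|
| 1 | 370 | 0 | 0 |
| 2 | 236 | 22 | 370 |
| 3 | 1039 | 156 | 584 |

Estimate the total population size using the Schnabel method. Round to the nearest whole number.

Σ MᵢCᵢ = 0·370 + 370·236 + 584·1039 = 0 + 87320 + 606776 = 694096
Σ Rᵢ = 0 + 22 + 156 = 178
N̂ = 694096 / 178 ≈ 3899.4 → 3899

N ≈ 3899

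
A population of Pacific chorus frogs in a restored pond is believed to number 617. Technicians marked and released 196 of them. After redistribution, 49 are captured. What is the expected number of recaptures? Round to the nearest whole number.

expected recaptures ≈ 16

Expected recaptures E[R] = M·C / N.
E[R] = 196 × 49 / 617 = 9604 / 617 ≈ 15.6 → 16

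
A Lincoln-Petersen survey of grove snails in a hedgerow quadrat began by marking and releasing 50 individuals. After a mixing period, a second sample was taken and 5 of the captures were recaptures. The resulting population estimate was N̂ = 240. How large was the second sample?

From N = M·C/R: C = N·R / M = 240·5 / 50 = 1200 / 50 = 24.

C = 24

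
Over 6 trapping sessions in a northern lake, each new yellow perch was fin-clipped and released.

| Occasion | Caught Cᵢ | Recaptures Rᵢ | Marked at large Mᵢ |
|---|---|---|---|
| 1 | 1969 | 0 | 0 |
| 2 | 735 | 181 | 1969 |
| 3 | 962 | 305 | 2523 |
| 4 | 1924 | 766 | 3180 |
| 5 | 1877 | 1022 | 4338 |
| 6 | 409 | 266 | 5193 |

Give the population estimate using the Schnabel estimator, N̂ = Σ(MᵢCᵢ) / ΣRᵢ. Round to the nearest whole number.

Σ MᵢCᵢ = 0·1969 + 1969·735 + 2523·962 + 3180·1924 + 4338·1877 + 5193·409 = 0 + 1447215 + 2427126 + 6118320 + 8142426 + 2123937 = 20259024
Σ Rᵢ = 0 + 181 + 305 + 766 + 1022 + 266 = 2540
N̂ = 20259024 / 2540 ≈ 7976.0 → 7976

N ≈ 7976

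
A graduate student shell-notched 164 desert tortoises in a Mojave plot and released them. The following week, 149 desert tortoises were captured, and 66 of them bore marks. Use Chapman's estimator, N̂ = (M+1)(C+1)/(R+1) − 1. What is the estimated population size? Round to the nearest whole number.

N̂ = (164+1)(149+1)/(66+1) − 1 = 165·150/67 − 1
= 24750/67 − 1 ≈ 369.4 − 1 ≈ 368.4 → 368

N ≈ 368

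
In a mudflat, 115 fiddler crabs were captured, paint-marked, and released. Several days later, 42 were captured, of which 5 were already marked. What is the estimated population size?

If marked individuals mix randomly, R/C ≈ M/N, giving N ≈ M·C/R.
N = (115 × 42) / 5 = 4830 / 5 = 966

N = 966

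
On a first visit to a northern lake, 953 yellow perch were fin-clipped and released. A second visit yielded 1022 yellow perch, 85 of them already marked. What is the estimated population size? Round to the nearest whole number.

Lincoln-Petersen assumes M/N = R/C, so N = M·C / R.
N = (953 × 1022) / 85 = 973966 / 85 ≈ 11458.4 → 11458

N ≈ 11,458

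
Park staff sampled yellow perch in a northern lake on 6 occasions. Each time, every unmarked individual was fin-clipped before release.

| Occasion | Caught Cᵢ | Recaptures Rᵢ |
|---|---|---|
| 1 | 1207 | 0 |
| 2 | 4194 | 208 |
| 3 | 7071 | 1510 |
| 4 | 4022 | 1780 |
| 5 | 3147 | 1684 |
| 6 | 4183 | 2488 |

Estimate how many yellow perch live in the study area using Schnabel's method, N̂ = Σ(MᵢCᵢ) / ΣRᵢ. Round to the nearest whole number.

Marked at large before each occasion: Mᵢ = Σⱼ<ᵢ (Cⱼ − Rⱼ) → M1=0, M2=1207, M3=5193, M4=10754, M5=12996, M6=14459
Σ MᵢCᵢ = 0·1207 + 1207·4194 + 5193·7071 + 10754·4022 + 12996·3147 + 14459·4183 = 0 + 5062158 + 36719703 + 43252588 + 40898412 + 60481997 = 186414858
Σ Rᵢ = 0 + 208 + 1510 + 1780 + 1684 + 2488 = 7670
N̂ = 186414858 / 7670 ≈ 24304.4 → 24304

N ≈ 24,304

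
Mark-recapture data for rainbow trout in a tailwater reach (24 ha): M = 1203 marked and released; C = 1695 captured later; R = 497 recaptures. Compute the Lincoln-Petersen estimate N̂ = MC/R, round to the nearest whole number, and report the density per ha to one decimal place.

density ≈ 171.0 rainbow trout per ha

N̂ = 1203·1695/497 = 2039085/497 ≈ 4102.8 → 4103
Density = N̂ / area = 4103 / 24 ≈ 170.96 → 171.0 per ha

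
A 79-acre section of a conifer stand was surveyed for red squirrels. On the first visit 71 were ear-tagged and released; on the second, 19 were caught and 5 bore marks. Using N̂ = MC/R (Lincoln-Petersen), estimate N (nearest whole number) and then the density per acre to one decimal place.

N̂ = 71·19/5 = 1349/5 ≈ 269.8 → 270
Density = N̂ / area = 270 / 79 ≈ 3.42 → 3.4 per acre

density ≈ 3.4 red squirrels per acre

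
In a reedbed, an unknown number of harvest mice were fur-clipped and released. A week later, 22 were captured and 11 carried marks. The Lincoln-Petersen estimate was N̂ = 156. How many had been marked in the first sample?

M = 78

From N = M·C/R: M = N·R / C = 156·11 / 22 = 1716 / 22 = 78.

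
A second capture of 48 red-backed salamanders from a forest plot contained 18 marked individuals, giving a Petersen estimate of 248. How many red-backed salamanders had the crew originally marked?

M = 93

From N = M·C/R: M = N·R / C = 248·18 / 48 = 4464 / 48 = 93.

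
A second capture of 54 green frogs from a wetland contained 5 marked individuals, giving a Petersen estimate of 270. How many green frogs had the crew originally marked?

From N = M·C/R: M = N·R / C = 270·5 / 54 = 1350 / 54 = 25.

M = 25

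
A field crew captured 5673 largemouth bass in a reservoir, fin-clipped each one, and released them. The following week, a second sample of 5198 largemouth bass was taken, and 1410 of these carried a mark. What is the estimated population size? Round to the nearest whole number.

N ≈ 20,914

Lincoln-Petersen assumes M/N = R/C, so N = M·C / R.
N = (5673 × 5198) / 1410 = 29488254 / 1410 ≈ 20913.7 → 20914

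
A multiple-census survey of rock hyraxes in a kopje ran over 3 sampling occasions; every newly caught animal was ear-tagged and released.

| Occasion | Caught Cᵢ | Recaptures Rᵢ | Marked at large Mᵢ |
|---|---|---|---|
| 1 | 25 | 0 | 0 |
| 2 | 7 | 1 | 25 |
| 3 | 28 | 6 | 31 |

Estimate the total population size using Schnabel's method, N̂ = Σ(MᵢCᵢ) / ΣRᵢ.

Σ MᵢCᵢ = 0·25 + 25·7 + 31·28 = 0 + 175 + 868 = 1043
Σ Rᵢ = 0 + 1 + 6 = 7
N̂ = 1043 / 7 = 149

N = 149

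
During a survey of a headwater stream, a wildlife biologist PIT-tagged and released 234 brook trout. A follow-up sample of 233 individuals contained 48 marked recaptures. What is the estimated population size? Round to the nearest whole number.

If marked individuals mix randomly, R/C ≈ M/N, giving N ≈ M·C/R.
N = (234 × 233) / 48 = 54522 / 48 ≈ 1135.9 → 1136

N ≈ 1136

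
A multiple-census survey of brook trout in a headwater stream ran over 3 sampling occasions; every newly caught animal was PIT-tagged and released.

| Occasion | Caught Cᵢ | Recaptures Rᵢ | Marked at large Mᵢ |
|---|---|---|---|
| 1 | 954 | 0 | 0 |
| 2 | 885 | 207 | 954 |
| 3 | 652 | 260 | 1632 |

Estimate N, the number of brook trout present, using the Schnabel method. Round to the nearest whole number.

Σ MᵢCᵢ = 0·954 + 954·885 + 1632·652 = 0 + 844290 + 1064064 = 1908354
Σ Rᵢ = 0 + 207 + 260 = 467
N̂ = 1908354 / 467 ≈ 4086.4 → 4086

N ≈ 4086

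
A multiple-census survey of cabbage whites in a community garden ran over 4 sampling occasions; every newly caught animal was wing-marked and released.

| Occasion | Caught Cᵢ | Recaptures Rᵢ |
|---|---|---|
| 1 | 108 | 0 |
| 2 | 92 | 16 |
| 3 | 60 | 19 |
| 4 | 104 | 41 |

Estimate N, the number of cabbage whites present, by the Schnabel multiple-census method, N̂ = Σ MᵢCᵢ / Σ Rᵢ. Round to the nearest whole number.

N ≈ 584

Marked at large before each occasion: Mᵢ = Σⱼ<ᵢ (Cⱼ − Rⱼ) → M1=0, M2=108, M3=184, M4=225
Σ MᵢCᵢ = 0·108 + 108·92 + 184·60 + 225·104 = 0 + 9936 + 11040 + 23400 = 44376
Σ Rᵢ = 0 + 16 + 19 + 41 = 76
N̂ = 44376 / 76 ≈ 583.9 → 584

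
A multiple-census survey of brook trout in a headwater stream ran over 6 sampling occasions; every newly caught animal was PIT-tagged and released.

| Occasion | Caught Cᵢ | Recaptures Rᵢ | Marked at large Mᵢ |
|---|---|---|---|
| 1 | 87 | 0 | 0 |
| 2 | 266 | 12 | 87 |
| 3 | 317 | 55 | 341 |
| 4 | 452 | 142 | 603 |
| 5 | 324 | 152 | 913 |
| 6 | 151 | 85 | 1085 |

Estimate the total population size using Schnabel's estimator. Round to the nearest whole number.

Σ MᵢCᵢ = 0·87 + 87·266 + 341·317 + 603·452 + 913·324 + 1085·151 = 0 + 23142 + 108097 + 272556 + 295812 + 163835 = 863442
Σ Rᵢ = 0 + 12 + 55 + 142 + 152 + 85 = 446
N̂ = 863442 / 446 ≈ 1936.0 → 1936

N ≈ 1936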